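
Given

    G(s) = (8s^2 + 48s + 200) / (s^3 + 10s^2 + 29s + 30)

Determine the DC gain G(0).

G(0) = 20/3 ≈ 6.667

Set s = 0: G(0) = (200) / (30) = 20/3.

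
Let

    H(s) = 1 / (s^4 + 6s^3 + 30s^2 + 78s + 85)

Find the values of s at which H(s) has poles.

The poles are the roots of the denominator s^4 + 6s^3 + 30s^2 + 78s + 85 = 0.
No real roots exist; factor into two real quadratics: (s^2 + 2s + 17)(s^2 + 4s + 5) = 0.
Each quadratic gives a conjugate pair via the quadratic formula.

s = -1 ± 4j, -2 ± j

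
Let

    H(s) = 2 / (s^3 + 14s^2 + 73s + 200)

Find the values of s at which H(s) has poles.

The poles are the roots of the denominator s^3 + 14s^2 + 73s + 200 = 0.
Trying s = -8: the polynomial evaluates to 0, so (s + 8) is a factor.
Dividing out leaves s^2 + 6s + 25 = 0.
The quadratic formula then gives s = -3 ± 4j.

s = -3 ± 4j, -8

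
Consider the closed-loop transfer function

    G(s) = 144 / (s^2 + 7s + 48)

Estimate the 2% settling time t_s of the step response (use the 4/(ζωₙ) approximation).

t_s ≈ 1.143 s

Comparing s^2 + 7s + 48 to s^2 + 2ζωₙs + ωₙ²: ωₙ = √48 ≈ 6.928 rad/s and ζ = 7/(2·√48) ≈ 0.5052.
ζωₙ = 7/2 = 3.5, so t_s ≈ 4/(ζωₙ) = 4/3.5 ≈ 1.143 s.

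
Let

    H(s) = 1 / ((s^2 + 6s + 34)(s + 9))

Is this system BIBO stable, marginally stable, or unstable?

stable

The poles can be read from the denominator factors: s = -3 + 5j, -3 - 5j, -9.
Since all poles lie strictly in the left half-plane, the system is stable.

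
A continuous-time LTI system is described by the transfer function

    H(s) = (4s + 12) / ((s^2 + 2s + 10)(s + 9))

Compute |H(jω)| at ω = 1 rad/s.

|H(j1)| ≈ 0.1515

Substitute s = j1: numerator = 12 + j4, denominator = 79 + j27.
|H(j1)| = |12 + j4| / |79 + j27| = 12.649 / 83.487 ≈ 0.1515.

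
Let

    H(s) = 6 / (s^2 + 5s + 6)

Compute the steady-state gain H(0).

H(0) = 1

Set s = 0: H(0) = (6) / (6) = 1.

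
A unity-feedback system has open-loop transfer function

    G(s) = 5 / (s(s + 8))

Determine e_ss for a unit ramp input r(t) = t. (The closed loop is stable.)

e_ss = 1.600

G(s) has one pole at the origin.
This is a Type 1 system. Kv = lim_{s→0} s·G(s) = 5/8.
e_ss = 1/Kv = 1/(5/8) = 8/5 ≈ 1.600.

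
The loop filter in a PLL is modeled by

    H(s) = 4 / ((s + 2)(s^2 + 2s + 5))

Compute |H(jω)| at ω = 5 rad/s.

|H(j5)| ≈ 0.03322

Substitute s = j5: numerator = 4, denominator = -90 - j80.
|H(j5)| = |4| / |-90 - j80| = 4 / 120.42 ≈ 0.03322.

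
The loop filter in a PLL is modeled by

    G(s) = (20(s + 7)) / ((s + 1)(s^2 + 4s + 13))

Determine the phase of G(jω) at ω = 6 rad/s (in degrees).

At s = j6: numerator = 140 + j120, denominator = -167 - j114.
∠G = ∠num − ∠den = 40.601° − (-145.68°) = 186.3°, which wraps to -173.7°.

∠G(j6) ≈ -173.7°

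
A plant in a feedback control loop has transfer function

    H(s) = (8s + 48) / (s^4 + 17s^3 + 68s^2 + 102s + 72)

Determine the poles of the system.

s = -1 ± j, -12, -3

The poles are the roots of the denominator s^4 + 17s^3 + 68s^2 + 102s + 72 = 0.
Trying s = -12: the polynomial evaluates to 0, so (s + 12) is a factor.
Dividing out leaves s^3 + 5s^2 + 8s + 6 = 0.
This factors further as (s^2 + 2s + 2)(s + 3) = 0.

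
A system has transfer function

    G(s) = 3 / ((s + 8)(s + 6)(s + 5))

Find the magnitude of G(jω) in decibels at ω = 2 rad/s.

Substitute s = j2: numerator = 3, denominator = 164 + j228.
|G(j2)| = |3| / |164 + j228| = 3 / 280.86 ≈ 0.01068.
In decibels: 20·log₁₀(0.01068) ≈ -39.4 dB.

|G(j2)|_dB ≈ -39.4 dB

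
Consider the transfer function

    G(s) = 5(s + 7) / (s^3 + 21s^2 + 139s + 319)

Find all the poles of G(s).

s = -5 + 2j, -5 - 2j, -11

The poles are the roots of the denominator s^3 + 21s^2 + 139s + 319 = 0.
Trying s = -11: the polynomial evaluates to 0, so (s + 11) is a factor.
Dividing out leaves s^2 + 10s + 29 = 0.
The quadratic formula then gives s = -5 ± 2j.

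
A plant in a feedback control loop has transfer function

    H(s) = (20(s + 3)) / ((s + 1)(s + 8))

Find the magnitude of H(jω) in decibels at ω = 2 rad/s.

|H(j2)|_dB ≈ 11.8 dB

Substitute s = j2: numerator = 60 + j40, denominator = 4 + j18.
|H(j2)| = |60 + j40| / |4 + j18| = 72.111 / 18.439 ≈ 3.911.
In decibels: 20·log₁₀(3.911) ≈ 11.8 dB.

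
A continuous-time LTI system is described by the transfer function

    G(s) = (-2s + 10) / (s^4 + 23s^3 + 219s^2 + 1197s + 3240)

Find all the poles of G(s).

s = -8, -3 ± 6j, -9

The poles are the roots of the denominator s^4 + 23s^3 + 219s^2 + 1197s + 3240 = 0.
Trying s = -8: the polynomial evaluates to 0, so (s + 8) is a factor.
Dividing out leaves s^3 + 15s^2 + 99s + 405 = 0.
This factors further as (s^2 + 6s + 45)(s + 9) = 0.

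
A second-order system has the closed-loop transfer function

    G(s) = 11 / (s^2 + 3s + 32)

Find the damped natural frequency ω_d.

ω_d ≈ 5.454 rad/s

Comparing s^2 + 3s + 32 to s^2 + 2ζωₙs + ωₙ²: ωₙ = √32 ≈ 5.657 rad/s and ζ = 3/(2·√32) ≈ 0.2652.
ζωₙ = 3/2 = 1.5, so ω_d = ωₙ√(1−ζ²) = √(ωₙ² − (ζωₙ)²) = √(32 − 1.5²) = √29.75 ≈ 5.454 rad/s.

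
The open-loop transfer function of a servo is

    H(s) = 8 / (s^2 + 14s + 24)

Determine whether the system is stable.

The denominator s^2 + 14s + 24 factors as (s + 12)(s + 2), giving poles at s = -12, -2.
Since all poles lie strictly in the left half-plane, the system is stable.

stable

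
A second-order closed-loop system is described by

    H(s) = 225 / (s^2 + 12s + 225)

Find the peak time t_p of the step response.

t_p ≈ 0.2285 s

Comparing s^2 + 12s + 225 to s^2 + 2ζωₙs + ωₙ²: ωₙ = 15 rad/s and ζ = 12/(2·15) = 0.4.
ζωₙ = 12/2 = 6, so ω_d = ωₙ√(1−ζ²) = √(ωₙ² − (ζωₙ)²) = √(225 − 6²) = √189 ≈ 13.75 rad/s.
t_p = π/ω_d = π/13.75 ≈ 0.2285 s.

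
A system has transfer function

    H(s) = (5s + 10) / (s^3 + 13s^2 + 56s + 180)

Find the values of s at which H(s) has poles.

The poles are the roots of the denominator s^3 + 13s^2 + 56s + 180 = 0.
Trying s = -9: the polynomial evaluates to 0, so (s + 9) is a factor.
Dividing out leaves s^2 + 4s + 20 = 0.
The quadratic formula then gives s = -2 ± 4j.

s = -9, -2 + 4j, -2 - 4j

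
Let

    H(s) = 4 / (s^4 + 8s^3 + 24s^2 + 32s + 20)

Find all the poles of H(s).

The poles are the roots of the denominator s^4 + 8s^3 + 24s^2 + 32s + 20 = 0.
No real roots exist; factor into two real quadratics: (s^2 + 6s + 10)(s^2 + 2s + 2) = 0.
Each quadratic gives a conjugate pair via the quadratic formula.

s = -3 + j, -3 - j, -1 + j, -1 - j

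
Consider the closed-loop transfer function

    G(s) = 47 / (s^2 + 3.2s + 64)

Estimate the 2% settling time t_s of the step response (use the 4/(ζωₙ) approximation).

t_s ≈ 2.500 s

Comparing s^2 + 3.2s + 64 to s^2 + 2ζωₙs + ωₙ²: ωₙ = 8 rad/s and ζ = 3.2/(2·8) = 0.2.
ζωₙ = 3.2/2 = 1.6, so t_s ≈ 4/(ζωₙ) = 4/1.6 = 2.500 s.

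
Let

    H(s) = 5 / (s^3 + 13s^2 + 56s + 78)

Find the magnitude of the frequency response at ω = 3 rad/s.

|H(j3)| ≈ 0.03418

Substitute s = j3: numerator = 5, denominator = -39 + j141.
|H(j3)| = |5| / |-39 + j141| = 5 / 146.29 ≈ 0.03418.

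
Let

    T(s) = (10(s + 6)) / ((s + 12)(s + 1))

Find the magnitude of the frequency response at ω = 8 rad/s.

|T(j8)| ≈ 0.8600

Substitute s = j8: numerator = 60 + j80, denominator = -52 + j104.
|T(j8)| = |60 + j80| / |-52 + j104| = 100 / 116.28 ≈ 0.8600.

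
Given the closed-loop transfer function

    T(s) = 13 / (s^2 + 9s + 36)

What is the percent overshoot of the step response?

%OS ≈ 2.84%

Comparing s^2 + 9s + 36 to s^2 + 2ζωₙs + ωₙ²: ωₙ = 6 rad/s and ζ = 9/(2·6) = 0.75.
%OS = 100·exp(−πζ/√(1−ζ²)) = 100·exp(−π·0.75/√(1−0.75²)) ≈ 2.84%.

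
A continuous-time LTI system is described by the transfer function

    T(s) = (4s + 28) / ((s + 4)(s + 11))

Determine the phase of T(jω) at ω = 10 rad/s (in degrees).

∠T(j10) ≈ -55.46°

At s = j10: numerator = 28 + j40, denominator = -56 + j150.
∠T = ∠num − ∠den = 55.008° − (110.47°) = -55.46°.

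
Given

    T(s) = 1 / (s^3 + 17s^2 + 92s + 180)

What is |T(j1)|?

|T(j1)| ≈ 0.005357

Substitute s = j1: numerator = 1, denominator = 163 + j91.
|T(j1)| = |1| / |163 + j91| = 1 / 186.68 ≈ 0.005357.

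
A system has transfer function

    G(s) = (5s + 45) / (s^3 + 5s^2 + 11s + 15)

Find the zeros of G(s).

Set the numerator to zero: 5s + 45 = 0, i.e. 5·(s + 9) = 0.
So s = -9.

s = -9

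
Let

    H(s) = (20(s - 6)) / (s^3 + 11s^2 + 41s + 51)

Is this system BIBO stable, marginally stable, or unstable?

The denominator s^3 + 11s^2 + 41s + 51 factors as (s^2 + 8s + 17)(s + 3), giving poles at s = -4 + j, -4 - j, -3.
Since all poles lie strictly in the left half-plane, the system is stable.

stable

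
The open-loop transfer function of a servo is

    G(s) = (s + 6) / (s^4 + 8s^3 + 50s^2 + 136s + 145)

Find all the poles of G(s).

The poles are the roots of the denominator s^4 + 8s^3 + 50s^2 + 136s + 145 = 0.
No real roots exist; factor into two real quadratics: (s^2 + 4s + 29)(s^2 + 4s + 5) = 0.
Each quadratic gives a conjugate pair via the quadratic formula.

s = -2 + 5j, -2 - 5j, -2 + j, -2 - j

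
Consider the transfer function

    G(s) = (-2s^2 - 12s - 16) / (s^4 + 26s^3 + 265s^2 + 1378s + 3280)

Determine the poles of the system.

s = -4 + 5j, -4 - 5j, -8, -10

The poles are the roots of the denominator s^4 + 26s^3 + 265s^2 + 1378s + 3280 = 0.
Trying s = -8: the polynomial evaluates to 0, so (s + 8) is a factor.
Dividing out leaves s^3 + 18s^2 + 121s + 410 = 0.
This factors further as (s^2 + 8s + 41)(s + 10) = 0.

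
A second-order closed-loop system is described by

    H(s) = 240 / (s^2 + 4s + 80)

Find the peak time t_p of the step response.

t_p ≈ 0.3604 s

Comparing s^2 + 4s + 80 to s^2 + 2ζωₙs + ωₙ²: ωₙ = √80 ≈ 8.944 rad/s and ζ = 4/(2·√80) ≈ 0.2236.
ζωₙ = 4/2 = 2, so ω_d = ωₙ√(1−ζ²) = √(ωₙ² − (ζωₙ)²) = √(80 − 2²) = √76 ≈ 8.718 rad/s.
t_p = π/ω_d = π/8.718 ≈ 0.3604 s.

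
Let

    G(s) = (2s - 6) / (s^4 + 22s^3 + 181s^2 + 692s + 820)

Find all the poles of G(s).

The poles are the roots of the denominator s^4 + 22s^3 + 181s^2 + 692s + 820 = 0.
Trying s = -10: the polynomial evaluates to 0, so (s + 10) is a factor.
Dividing out leaves s^3 + 12s^2 + 61s + 82 = 0.
This factors further as (s^2 + 10s + 41)(s + 2) = 0.

s = -10, -5 ± 4j, -2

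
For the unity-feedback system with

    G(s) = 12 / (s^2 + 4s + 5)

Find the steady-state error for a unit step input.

e_ss = 0.2941

G(s) has no poles at the origin.
This is a Type 0 system. Kp = lim_{s→0} G(s) = 12/5.
e_ss = 1/(1 + Kp) = 1/(1 + 12/5) = 5/17 ≈ 0.2941.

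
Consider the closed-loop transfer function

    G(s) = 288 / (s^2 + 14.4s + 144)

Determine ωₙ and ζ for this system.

ωₙ = 12 rad/s, ζ = 0.6

Compare the denominator to the standard form s^2 + 2ζωₙs + ωₙ².
ωₙ² = 144, so ωₙ = 12 rad/s.
2ζωₙ = 14.4, so ζ = 14.4/(2·12) = 0.6.
With ζ = 0.6 the response is underdamped.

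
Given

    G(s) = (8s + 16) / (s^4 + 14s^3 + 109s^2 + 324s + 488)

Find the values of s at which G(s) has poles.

s = -2 ± 2j, -5 ± 6j

The poles are the roots of the denominator s^4 + 14s^3 + 109s^2 + 324s + 488 = 0.
No real roots exist; factor into two real quadratics: (s^2 + 4s + 8)(s^2 + 10s + 61) = 0.
Each quadratic gives a conjugate pair via the quadratic formula.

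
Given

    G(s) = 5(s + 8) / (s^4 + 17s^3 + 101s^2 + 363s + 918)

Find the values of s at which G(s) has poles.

s = -1 + 4j, -1 - 4j, -9, -6

The poles are the roots of the denominator s^4 + 17s^3 + 101s^2 + 363s + 918 = 0.
Trying s = -9: the polynomial evaluates to 0, so (s + 9) is a factor.
Dividing out leaves s^3 + 8s^2 + 29s + 102 = 0.
This factors further as (s^2 + 2s + 17)(s + 6) = 0.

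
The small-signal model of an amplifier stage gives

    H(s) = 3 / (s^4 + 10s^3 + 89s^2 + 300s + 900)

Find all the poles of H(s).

The poles are the roots of the denominator s^4 + 10s^3 + 89s^2 + 300s + 900 = 0.
No real roots exist; factor into two real quadratics: (s^2 + 6s + 45)(s^2 + 4s + 20) = 0.
Each quadratic gives a conjugate pair via the quadratic formula.

s = -3 ± 6j, -2 ± 4j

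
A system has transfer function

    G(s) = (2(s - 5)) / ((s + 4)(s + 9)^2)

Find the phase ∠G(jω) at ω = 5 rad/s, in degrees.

At s = j5: numerator = -10 + j10, denominator = -226 + j640.
∠G = ∠num − ∠den = 135° − (109.45°) = 25.55°.

∠G(j5) ≈ 25.55°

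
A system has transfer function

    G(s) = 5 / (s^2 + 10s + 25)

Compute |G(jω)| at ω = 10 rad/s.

|G(j10)| = 0.04000

Substitute s = j10: numerator = 5, denominator = -75 + j100.
|G(j10)| = |5| / |-75 + j100| = 5 / 125 = 0.04000.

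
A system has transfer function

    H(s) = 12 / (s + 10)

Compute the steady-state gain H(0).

At s = 0 each factor (s + a) contributes a and each (s^2 + bs + c) contributes c.
H(0) = 12·1 / ((10)) = 12/10 = 6/5.

H(0) = 6/5 ≈ 1.200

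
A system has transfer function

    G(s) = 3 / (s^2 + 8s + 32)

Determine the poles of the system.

s = -4 ± 4j

The poles are the roots of the denominator s^2 + 8s + 32 = 0.
Using the quadratic formula: s = (-8 ± √(-64))/2 = -4 ± 4j.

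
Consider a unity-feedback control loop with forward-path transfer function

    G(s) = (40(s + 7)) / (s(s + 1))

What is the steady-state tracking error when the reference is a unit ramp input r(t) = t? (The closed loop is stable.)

G(s) has one pole at the origin.
This is a Type 1 system. Kv = lim_{s→0} s·G(s) = 280/1.
e_ss = 1/Kv = 1/(280) = 1/280 ≈ 0.003571.

e_ss = 0.003571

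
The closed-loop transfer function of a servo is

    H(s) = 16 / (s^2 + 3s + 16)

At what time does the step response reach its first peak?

t_p ≈ 0.8472 s

Comparing s^2 + 3s + 16 to s^2 + 2ζωₙs + ωₙ²: ωₙ = 4 rad/s and ζ = 3/(2·4) = 0.375.
ζωₙ = 3/2 = 1.5, so ω_d = ωₙ√(1−ζ²) = √(ωₙ² − (ζωₙ)²) = √(16 − 1.5²) = √13.75 ≈ 3.708 rad/s.
t_p = π/ω_d = π/3.708 ≈ 0.8472 s.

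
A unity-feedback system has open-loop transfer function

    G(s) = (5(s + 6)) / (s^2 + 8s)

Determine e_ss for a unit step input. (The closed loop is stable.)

G(s) has one pole at the origin.
This is a Type 1 system; for a step input the steady-state error is zero.

e_ss = 0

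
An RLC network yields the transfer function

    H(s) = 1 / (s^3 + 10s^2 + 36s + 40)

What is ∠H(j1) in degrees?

At s = j1: numerator = 1, denominator = 30 + j35.
∠H = ∠num − ∠den = 0° − (49.399°) = -49.40°.

∠H(j1) ≈ -49.40°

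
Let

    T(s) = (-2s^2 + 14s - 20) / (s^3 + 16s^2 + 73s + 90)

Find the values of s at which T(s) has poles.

s = -5, -2, -9

The poles are the roots of the denominator s^3 + 16s^2 + 73s + 90 = 0.
Trying s = -5: the polynomial evaluates to 0, so (s + 5) is a factor.
Dividing out leaves s^2 + 11s + 18 = 0.
Factoring the quadratic: (s + 2)(s + 9) = 0.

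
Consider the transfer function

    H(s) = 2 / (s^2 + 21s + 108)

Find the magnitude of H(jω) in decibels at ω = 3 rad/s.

|H(j3)|_dB ≈ -35.4 dB

Substitute s = j3: numerator = 2, denominator = 99 + j63.
|H(j3)| = |2| / |99 + j63| = 2 / 117.35 ≈ 0.01704.
In decibels: 20·log₁₀(0.01704) ≈ -35.4 dB.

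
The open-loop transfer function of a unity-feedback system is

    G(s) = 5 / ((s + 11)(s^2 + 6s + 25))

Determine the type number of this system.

Type 0

The denominator has no factor of s at the origin — no free integrator — so this is a Type 0 system.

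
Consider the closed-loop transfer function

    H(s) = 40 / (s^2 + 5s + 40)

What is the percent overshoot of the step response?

Comparing s^2 + 5s + 40 to s^2 + 2ζωₙs + ωₙ²: ωₙ = √40 ≈ 6.325 rad/s and ζ = 5/(2·√40) ≈ 0.3953.
%OS = 100·exp(−πζ/√(1−ζ²)) = 100·exp(−π·0.3953/√(1−0.3953²)) ≈ 25.9%.

%OS ≈ 25.9%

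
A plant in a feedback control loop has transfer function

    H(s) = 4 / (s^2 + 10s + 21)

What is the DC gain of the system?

H(0) = 4/21 ≈ 0.1905

Set s = 0: H(0) = (4) / (21) = 4/21.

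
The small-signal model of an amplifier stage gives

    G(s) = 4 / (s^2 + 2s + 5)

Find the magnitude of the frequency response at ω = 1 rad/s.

|G(j1)| ≈ 0.8944

Substitute s = j1: numerator = 4, denominator = 4 + j2.
|G(j1)| = |4| / |4 + j2| = 4 / 4.4721 ≈ 0.8944.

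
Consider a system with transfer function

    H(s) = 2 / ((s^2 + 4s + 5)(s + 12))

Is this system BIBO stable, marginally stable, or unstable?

stable

The poles can be read from the denominator factors: s = -2 + j, -2 - j, -12.
Since all poles lie strictly in the left half-plane, the system is stable.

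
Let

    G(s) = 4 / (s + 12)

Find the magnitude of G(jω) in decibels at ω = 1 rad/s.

|G(j1)|_dB ≈ -9.57 dB

Substitute s = j1: numerator = 4, denominator = 12 + j1.
|G(j1)| = |4| / |12 + j1| = 4 / 12.042 ≈ 0.3322.
In decibels: 20·log₁₀(0.3322) ≈ -9.57 dB.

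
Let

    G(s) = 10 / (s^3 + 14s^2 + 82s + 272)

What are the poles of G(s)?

s = -3 + 5j, -3 - 5j, -8

The poles are the roots of the denominator s^3 + 14s^2 + 82s + 272 = 0.
Trying s = -8: the polynomial evaluates to 0, so (s + 8) is a factor.
Dividing out leaves s^2 + 6s + 34 = 0.
The quadratic formula then gives s = -3 ± 5j.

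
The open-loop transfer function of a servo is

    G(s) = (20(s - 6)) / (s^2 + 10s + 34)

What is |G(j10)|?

|G(j10)| ≈ 1.947

Substitute s = j10: numerator = -120 + j200, denominator = -66 + j100.
|G(j10)| = |-120 + j200| / |-66 + j100| = 233.24 / 119.82 ≈ 1.947.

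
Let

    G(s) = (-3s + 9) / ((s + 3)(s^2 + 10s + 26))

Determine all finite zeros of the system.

Set the numerator to zero: -3s + 9 = 0, i.e. -3·(s - 3) = 0.
So s = 3.

s = 3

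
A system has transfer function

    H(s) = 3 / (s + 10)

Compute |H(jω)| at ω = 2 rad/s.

|H(j2)| ≈ 0.2942

Substitute s = j2: numerator = 3, denominator = 10 + j2.
|H(j2)| = |3| / |10 + j2| = 3 / 10.198 ≈ 0.2942.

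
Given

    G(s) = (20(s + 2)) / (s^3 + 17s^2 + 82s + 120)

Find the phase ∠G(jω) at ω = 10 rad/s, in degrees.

At s = j10: numerator = 40 + j200, denominator = -1580 - j180.
∠G = ∠num − ∠den = 78.690° − (-173.50°) = 252.2°, which wraps to -107.8°.

∠G(j10) ≈ -107.8°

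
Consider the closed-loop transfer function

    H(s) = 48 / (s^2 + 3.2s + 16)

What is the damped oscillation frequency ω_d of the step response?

ω_d ≈ 3.666 rad/s

Comparing s^2 + 3.2s + 16 to s^2 + 2ζωₙs + ωₙ²: ωₙ = 4 rad/s and ζ = 3.2/(2·4) = 0.4.
ζωₙ = 3.2/2 = 1.6, so ω_d = ωₙ√(1−ζ²) = √(ωₙ² − (ζωₙ)²) = √(16 − 1.6²) = √13.44 ≈ 3.666 rad/s.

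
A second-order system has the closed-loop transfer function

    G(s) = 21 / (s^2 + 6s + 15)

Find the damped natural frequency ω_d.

Comparing s^2 + 6s + 15 to s^2 + 2ζωₙs + ωₙ²: ωₙ = √15 ≈ 3.873 rad/s and ζ = 6/(2·√15) ≈ 0.7746.
ζωₙ = 6/2 = 3, so ω_d = ωₙ√(1−ζ²) = √(ωₙ² − (ζωₙ)²) = √(15 − 3²) = √6 ≈ 2.449 rad/s.

ω_d ≈ 2.449 rad/s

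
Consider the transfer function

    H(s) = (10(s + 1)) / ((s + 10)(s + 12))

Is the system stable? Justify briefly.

stable

The poles can be read from the denominator factors: s = -10, -12.
Since all poles lie strictly in the left half-plane, the system is stable.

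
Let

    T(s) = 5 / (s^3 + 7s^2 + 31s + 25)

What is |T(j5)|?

|T(j5)| ≈ 0.03269

Substitute s = j5: numerator = 5, denominator = -150 + j30.
|T(j5)| = |5| / |-150 + j30| = 5 / 152.97 ≈ 0.03269.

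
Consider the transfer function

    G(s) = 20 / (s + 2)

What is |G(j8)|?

|G(j8)| ≈ 2.425

Substitute s = j8: numerator = 20, denominator = 2 + j8.
|G(j8)| = |20| / |2 + j8| = 20 / 8.2462 ≈ 2.425.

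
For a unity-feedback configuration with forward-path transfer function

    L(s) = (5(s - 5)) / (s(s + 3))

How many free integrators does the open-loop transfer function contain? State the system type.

Type 1

The denominator has 1 factor of s at the origin (free integrator), so this is a Type 1 system.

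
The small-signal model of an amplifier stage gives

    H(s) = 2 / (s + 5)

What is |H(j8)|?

|H(j8)| ≈ 0.2120

Substitute s = j8: numerator = 2, denominator = 5 + j8.
|H(j8)| = |2| / |5 + j8| = 2 / 9.4340 ≈ 0.2120.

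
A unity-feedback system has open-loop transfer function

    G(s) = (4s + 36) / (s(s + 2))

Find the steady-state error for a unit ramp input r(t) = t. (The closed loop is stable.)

G(s) has one pole at the origin.
This is a Type 1 system. Kv = lim_{s→0} s·G(s) = 36/2 = 18.
e_ss = 1/Kv = 1/(18) = 1/18 ≈ 0.05556.

e_ss = 0.05556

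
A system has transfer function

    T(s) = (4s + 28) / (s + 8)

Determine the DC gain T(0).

T(0) = 7/2 ≈ 3.500

Set s = 0: T(0) = (28) / (8) = 7/2.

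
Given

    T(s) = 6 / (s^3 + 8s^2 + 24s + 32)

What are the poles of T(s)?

s = -2 + 2j, -2 - 2j, -4

The poles are the roots of the denominator s^3 + 8s^2 + 24s + 32 = 0.
Trying s = -4: the polynomial evaluates to 0, so (s + 4) is a factor.
Dividing out leaves s^2 + 4s + 8 = 0.
The quadratic formula then gives s = -2 ± 2j.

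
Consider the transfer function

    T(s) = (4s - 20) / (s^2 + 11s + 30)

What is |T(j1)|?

|T(j1)| ≈ 0.6576

Substitute s = j1: numerator = -20 + j4, denominator = 29 + j11.
|T(j1)| = |-20 + j4| / |29 + j11| = 20.396 / 31.016 ≈ 0.6576.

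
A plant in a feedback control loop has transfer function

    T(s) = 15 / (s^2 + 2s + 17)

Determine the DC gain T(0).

Set s = 0: T(0) = (15) / (17) = 15/17.

T(0) = 15/17 ≈ 0.8824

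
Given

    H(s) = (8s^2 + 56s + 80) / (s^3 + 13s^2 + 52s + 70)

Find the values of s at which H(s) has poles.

s = -3 ± j, -7

The poles are the roots of the denominator s^3 + 13s^2 + 52s + 70 = 0.
Trying s = -7: the polynomial evaluates to 0, so (s + 7) is a factor.
Dividing out leaves s^2 + 6s + 10 = 0.
The quadratic formula then gives s = -3 ± 1j.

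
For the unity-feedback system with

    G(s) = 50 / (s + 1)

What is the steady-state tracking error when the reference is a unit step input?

e_ss = 0.01961

G(s) has no poles at the origin.
This is a Type 0 system. Kp = lim_{s→0} G(s) = 50/1.
e_ss = 1/(1 + Kp) = 1/(1 + 50) = 1/51 ≈ 0.01961.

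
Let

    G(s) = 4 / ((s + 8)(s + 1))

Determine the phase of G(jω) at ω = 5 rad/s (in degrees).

∠G(j5) ≈ -110.7°

At s = j5: numerator = 4, denominator = -17 + j45.
∠G = ∠num − ∠den = 0° − (110.70°) = -110.7°.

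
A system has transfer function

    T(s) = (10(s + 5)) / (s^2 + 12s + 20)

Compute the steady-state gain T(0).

Set s = 0: T(0) = (50) / (20) = 5/2.

T(0) = 5/2 ≈ 2.500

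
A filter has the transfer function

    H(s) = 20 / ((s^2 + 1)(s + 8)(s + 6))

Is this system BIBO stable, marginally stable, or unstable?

The poles can be read from the denominator factors: s = ±j, -8, -6.
Since the simple pole(s) at s = j, -j lie on the jω-axis with none in the right half-plane, the system is marginally stable.

marginally stable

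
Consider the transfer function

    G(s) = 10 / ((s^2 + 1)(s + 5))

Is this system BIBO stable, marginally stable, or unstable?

The poles can be read from the denominator factors: s = ±j, -5.
Since the simple pole(s) at s = j, -j lie on the jω-axis with none in the right half-plane, the system is marginally stable.

marginally stable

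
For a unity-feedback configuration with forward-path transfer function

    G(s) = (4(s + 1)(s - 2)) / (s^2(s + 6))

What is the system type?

The denominator has 2 factors of s at the origin (free integrators), so this is a Type 2 system.

Type 2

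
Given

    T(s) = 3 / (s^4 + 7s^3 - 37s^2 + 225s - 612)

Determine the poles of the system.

The poles are the roots of the denominator s^4 + 7s^3 - 37s^2 + 225s - 612 = 0.
Trying s = -12: the polynomial evaluates to 0, so (s + 12) is a factor.
Dividing out leaves s^3 - 5s^2 + 23s - 51 = 0.
This factors further as (s^2 - 2s + 17)(s - 3) = 0.

s = -12, 1 + 4j, 1 - 4j, 3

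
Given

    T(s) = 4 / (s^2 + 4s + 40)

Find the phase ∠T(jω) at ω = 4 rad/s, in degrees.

∠T(j4) ≈ -33.69°

At s = j4: numerator = 4, denominator = 24 + j16.
∠T = ∠num − ∠den = 0° − (33.690°) = -33.69°.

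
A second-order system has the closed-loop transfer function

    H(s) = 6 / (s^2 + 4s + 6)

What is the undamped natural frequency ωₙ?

ωₙ ≈ 2.449 rad/s

Compare the denominator to the standard form s^2 + 2ζωₙs + ωₙ².
ωₙ² = 6, so ωₙ = √6 ≈ 2.449 rad/s.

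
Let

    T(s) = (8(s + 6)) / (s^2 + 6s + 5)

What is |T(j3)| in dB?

Substitute s = j3: numerator = 48 + j24, denominator = -4 + j18.
|T(j3)| = |48 + j24| / |-4 + j18| = 53.666 / 18.439 ≈ 2.910.
In decibels: 20·log₁₀(2.910) ≈ 9.28 dB.

|T(j3)|_dB ≈ 9.28 dB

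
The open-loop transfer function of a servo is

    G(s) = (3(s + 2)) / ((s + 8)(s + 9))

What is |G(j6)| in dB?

|G(j6)|_dB ≈ -15.1 dB

Substitute s = j6: numerator = 6 + j18, denominator = 36 + j102.
|G(j6)| = |6 + j18| / |36 + j102| = 18.974 / 108.17 ≈ 0.1754.
In decibels: 20·log₁₀(0.1754) ≈ -15.1 dB.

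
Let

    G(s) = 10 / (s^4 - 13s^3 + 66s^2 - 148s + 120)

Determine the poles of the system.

The poles are the roots of the denominator s^4 - 13s^3 + 66s^2 - 148s + 120 = 0.
Trying s = 3: the polynomial evaluates to 0, so (s - 3) is a factor.
Dividing out leaves s^3 - 10s^2 + 36s - 40 = 0.
This factors further as (s^2 - 8s + 20)(s - 2) = 0.

s = 4 ± 2j, 3, 2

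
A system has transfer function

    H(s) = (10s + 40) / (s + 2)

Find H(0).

Set s = 0: H(0) = (40) / (2) = 20.

H(0) = 20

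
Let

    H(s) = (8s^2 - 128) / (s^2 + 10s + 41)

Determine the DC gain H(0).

H(0) = -128/41 ≈ -3.122

Set s = 0: H(0) = (-128) / (41) = -128/41.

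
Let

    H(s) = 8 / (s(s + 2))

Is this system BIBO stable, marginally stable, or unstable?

marginally stable

The poles can be read from the denominator factors: s = 0, -2.
Since the simple pole(s) at s = 0 lie on the jω-axis with none in the right half-plane, the system is marginally stable.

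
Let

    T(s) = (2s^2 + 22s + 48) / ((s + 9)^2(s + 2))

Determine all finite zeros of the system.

Set the numerator to zero: 2s^2 + 22s + 48 = 0, i.e. 2·(s^2 + 11s + 24) = 0.
Factoring: (s + 8)(s + 3) = 0.

s = -8, -3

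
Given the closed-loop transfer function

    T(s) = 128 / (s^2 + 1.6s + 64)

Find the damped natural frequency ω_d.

ω_d ≈ 7.960 rad/s

Comparing s^2 + 1.6s + 64 to s^2 + 2ζωₙs + ωₙ²: ωₙ = 8 rad/s and ζ = 1.6/(2·8) = 0.1.
ζωₙ = 1.6/2 = 0.8, so ω_d = ωₙ√(1−ζ²) = √(ωₙ² − (ζωₙ)²) = √(64 − 0.8²) = √63.36 ≈ 7.960 rad/s.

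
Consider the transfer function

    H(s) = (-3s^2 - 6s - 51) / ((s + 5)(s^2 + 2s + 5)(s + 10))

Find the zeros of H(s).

Set the numerator to zero: -3s^2 - 6s - 51 = 0, i.e. -3·(s^2 + 2s + 17) = 0.
Factoring: (s^2 + 2s + 17) = 0.

s = -1 + 4j, -1 - 4j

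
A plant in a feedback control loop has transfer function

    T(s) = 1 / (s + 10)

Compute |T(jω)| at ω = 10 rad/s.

Substitute s = j10: numerator = 1, denominator = 10 + j10.
|T(j10)| = |1| / |10 + j10| = 1 / 14.142 ≈ 0.07071.

|T(j10)| ≈ 0.07071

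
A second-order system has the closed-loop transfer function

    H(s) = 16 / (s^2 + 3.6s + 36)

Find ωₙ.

Compare the denominator to the standard form s^2 + 2ζωₙs + ωₙ².
ωₙ² = 36, so ωₙ = 6 rad/s.

ωₙ = 6 rad/s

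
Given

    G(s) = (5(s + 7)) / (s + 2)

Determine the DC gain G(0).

At s = 0 each factor (s + a) contributes a and each (s^2 + bs + c) contributes c.
G(0) = 5·(7) / ((2)) = 35/2 = 35/2.

G(0) = 35/2 ≈ 17.50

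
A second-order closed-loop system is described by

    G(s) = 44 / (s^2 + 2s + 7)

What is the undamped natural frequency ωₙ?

ωₙ ≈ 2.646 rad/s

Compare the denominator to the standard form s^2 + 2ζωₙs + ωₙ².
ωₙ² = 7, so ωₙ = √7 ≈ 2.646 rad/s.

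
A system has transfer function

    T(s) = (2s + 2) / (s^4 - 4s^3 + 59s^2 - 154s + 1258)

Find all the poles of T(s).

The poles are the roots of the denominator s^4 - 4s^3 + 59s^2 - 154s + 1258 = 0.
No real roots exist; factor into two real quadratics: (s^2 - 6s + 34)(s^2 + 2s + 37) = 0.
Each quadratic gives a conjugate pair via the quadratic formula.

s = 3 + 5j, 3 - 5j, -1 + 6j, -1 - 6j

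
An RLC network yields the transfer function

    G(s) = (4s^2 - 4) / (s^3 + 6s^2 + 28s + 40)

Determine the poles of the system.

The poles are the roots of the denominator s^3 + 6s^2 + 28s + 40 = 0.
Trying s = -2: the polynomial evaluates to 0, so (s + 2) is a factor.
Dividing out leaves s^2 + 4s + 20 = 0.
The quadratic formula then gives s = -2 ± 4j.

s = -2 ± 4j, -2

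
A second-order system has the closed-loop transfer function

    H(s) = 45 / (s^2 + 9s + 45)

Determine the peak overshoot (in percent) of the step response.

%OS ≈ 5.83%

Comparing s^2 + 9s + 45 to s^2 + 2ζωₙs + ωₙ²: ωₙ = √45 ≈ 6.708 rad/s and ζ = 9/(2·√45) ≈ 0.6708.
%OS = 100·exp(−πζ/√(1−ζ²)) = 100·exp(−π·0.6708/√(1−0.6708²)) ≈ 5.83%.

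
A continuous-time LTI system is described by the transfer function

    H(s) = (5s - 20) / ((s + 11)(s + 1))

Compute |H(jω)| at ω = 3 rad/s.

|H(j3)| ≈ 0.6934

Substitute s = j3: numerator = -20 + j15, denominator = 2 + j36.
|H(j3)| = |-20 + j15| / |2 + j36| = 25 / 36.056 ≈ 0.6934.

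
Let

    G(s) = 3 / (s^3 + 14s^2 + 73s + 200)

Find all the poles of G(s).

s = -3 + 4j, -3 - 4j, -8

The poles are the roots of the denominator s^3 + 14s^2 + 73s + 200 = 0.
Trying s = -8: the polynomial evaluates to 0, so (s + 8) is a factor.
Dividing out leaves s^2 + 6s + 25 = 0.
The quadratic formula then gives s = -3 ± 4j.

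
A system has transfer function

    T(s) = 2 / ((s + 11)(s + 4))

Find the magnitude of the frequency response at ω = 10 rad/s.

|T(j10)| ≈ 0.01249

Substitute s = j10: numerator = 2, denominator = -56 + j150.
|T(j10)| = |2| / |-56 + j150| = 2 / 160.11 ≈ 0.01249.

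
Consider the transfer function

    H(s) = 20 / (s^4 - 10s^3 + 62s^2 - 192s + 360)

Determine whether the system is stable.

The denominator s^4 - 10s^3 + 62s^2 - 192s + 360 factors as (s^2 - 4s + 20)(s^2 - 6s + 18), giving poles at s = 2 ± 4j, 3 ± 3j.
Since the pole(s) at s = 2 ± 4j, 3 ± 3j lie in the right half-plane, the system is unstable.

unstable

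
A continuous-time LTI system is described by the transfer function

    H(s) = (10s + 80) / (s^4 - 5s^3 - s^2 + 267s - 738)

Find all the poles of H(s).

s = 4 + 5j, 4 - 5j, -6, 3

The poles are the roots of the denominator s^4 - 5s^3 - s^2 + 267s - 738 = 0.
Trying s = -6: the polynomial evaluates to 0, so (s + 6) is a factor.
Dividing out leaves s^3 - 11s^2 + 65s - 123 = 0.
This factors further as (s^2 - 8s + 41)(s - 3) = 0.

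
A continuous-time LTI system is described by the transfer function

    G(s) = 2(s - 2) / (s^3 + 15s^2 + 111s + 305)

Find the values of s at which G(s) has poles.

s = -5 + 6j, -5 - 6j, -5

The poles are the roots of the denominator s^3 + 15s^2 + 111s + 305 = 0.
Trying s = -5: the polynomial evaluates to 0, so (s + 5) is a factor.
Dividing out leaves s^2 + 10s + 61 = 0.
The quadratic formula then gives s = -5 ± 6j.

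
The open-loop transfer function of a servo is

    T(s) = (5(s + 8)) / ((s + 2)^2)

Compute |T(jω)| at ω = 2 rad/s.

Substitute s = j2: numerator = 40 + j10, denominator = j8.
|T(j2)| = |40 + j10| / |j8| = 41.231 / 8 ≈ 5.154.

|T(j2)| ≈ 5.154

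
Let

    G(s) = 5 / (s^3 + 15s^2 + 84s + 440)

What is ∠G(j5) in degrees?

At s = j5: numerator = 5, denominator = 65 + j295.
∠G = ∠num − ∠den = 0° − (77.574°) = -77.57°.

∠G(j5) ≈ -77.57°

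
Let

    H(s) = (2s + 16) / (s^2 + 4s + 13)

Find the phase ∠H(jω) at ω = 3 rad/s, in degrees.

At s = j3: numerator = 16 + j6, denominator = 4 + j12.
∠H = ∠num − ∠den = 20.556° − (71.565°) = -51.01°.

∠H(j3) ≈ -51.01°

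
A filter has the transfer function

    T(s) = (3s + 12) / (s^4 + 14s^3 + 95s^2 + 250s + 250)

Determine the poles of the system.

s = -2 ± j, -5 ± 5j

The poles are the roots of the denominator s^4 + 14s^3 + 95s^2 + 250s + 250 = 0.
No real roots exist; factor into two real quadratics: (s^2 + 4s + 5)(s^2 + 10s + 50) = 0.
Each quadratic gives a conjugate pair via the quadratic formula.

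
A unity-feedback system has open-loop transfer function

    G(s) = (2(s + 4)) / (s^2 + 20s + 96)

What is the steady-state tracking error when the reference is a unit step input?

e_ss = 0.9231

G(s) has no poles at the origin.
This is a Type 0 system. Kp = lim_{s→0} G(s) = 8/96 = 1/12.
e_ss = 1/(1 + Kp) = 1/(1 + 1/12) = 12/13 ≈ 0.9231.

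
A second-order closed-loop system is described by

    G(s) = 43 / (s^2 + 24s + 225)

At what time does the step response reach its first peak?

t_p ≈ 0.3491 s

Comparing s^2 + 24s + 225 to s^2 + 2ζωₙs + ωₙ²: ωₙ = 15 rad/s and ζ = 24/(2·15) = 0.8.
ζωₙ = 24/2 = 12, so ω_d = ωₙ√(1−ζ²) = √(ωₙ² − (ζωₙ)²) = √(225 − 12²) = √81 = 9 rad/s.
t_p = π/ω_d = π/9 ≈ 0.3491 s.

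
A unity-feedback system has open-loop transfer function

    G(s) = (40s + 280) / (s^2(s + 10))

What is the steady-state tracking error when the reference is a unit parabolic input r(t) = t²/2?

G(s) has 2 poles at the origin.
This is a Type 2 system. Ka = lim_{s→0} s^2·G(s) = 280/10 = 28.
e_ss = 1/Ka = 1/(28) = 1/28 ≈ 0.03571.

e_ss = 0.03571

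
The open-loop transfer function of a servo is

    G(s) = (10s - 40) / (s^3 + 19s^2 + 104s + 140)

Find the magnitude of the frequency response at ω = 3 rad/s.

|G(j3)| ≈ 0.1744

Substitute s = j3: numerator = -40 + j30, denominator = -31 + j285.
|G(j3)| = |-40 + j30| / |-31 + j285| = 50 / 286.68 ≈ 0.1744.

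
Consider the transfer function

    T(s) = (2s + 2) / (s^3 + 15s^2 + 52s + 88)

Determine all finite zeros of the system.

s = -1

Set the numerator to zero: 2s + 2 = 0, i.e. 2·(s + 1) = 0.
So s = -1.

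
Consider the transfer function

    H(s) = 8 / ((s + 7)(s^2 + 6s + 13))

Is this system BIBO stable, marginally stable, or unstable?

The poles can be read from the denominator factors: s = -7, -3 ± 2j.
Since all poles lie strictly in the left half-plane, the system is stable.

stable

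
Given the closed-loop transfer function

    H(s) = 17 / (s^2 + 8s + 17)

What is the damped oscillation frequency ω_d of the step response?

Comparing s^2 + 8s + 17 to s^2 + 2ζωₙs + ωₙ²: ωₙ = √17 ≈ 4.123 rad/s and ζ = 8/(2·√17) ≈ 0.9701.
ζωₙ = 8/2 = 4, so ω_d = ωₙ√(1−ζ²) = √(ωₙ² − (ζωₙ)²) = √(17 − 4²) = √1 = 1 rad/s.

ω_d = 1 rad/s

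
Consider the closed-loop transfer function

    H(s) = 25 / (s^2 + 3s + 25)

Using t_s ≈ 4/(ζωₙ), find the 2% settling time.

Comparing s^2 + 3s + 25 to s^2 + 2ζωₙs + ωₙ²: ωₙ = 5 rad/s and ζ = 3/(2·5) = 0.3.
ζωₙ = 3/2 = 1.5, so t_s ≈ 4/(ζωₙ) = 4/1.5 ≈ 2.667 s.

t_s ≈ 2.667 s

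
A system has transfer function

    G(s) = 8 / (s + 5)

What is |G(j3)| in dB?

Substitute s = j3: numerator = 8, denominator = 5 + j3.
|G(j3)| = |8| / |5 + j3| = 8 / 5.8310 ≈ 1.372.
In decibels: 20·log₁₀(1.372) ≈ 2.75 dB.

|G(j3)|_dB ≈ 2.75 dB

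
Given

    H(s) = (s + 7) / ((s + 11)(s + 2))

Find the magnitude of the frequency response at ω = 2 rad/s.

|H(j2)| ≈ 0.2302

Substitute s = j2: numerator = 7 + j2, denominator = 18 + j26.
|H(j2)| = |7 + j2| / |18 + j26| = 7.2801 / 31.623 ≈ 0.2302.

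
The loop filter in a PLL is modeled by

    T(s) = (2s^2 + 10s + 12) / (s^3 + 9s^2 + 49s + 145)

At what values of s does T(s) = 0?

Set the numerator to zero: 2s^2 + 10s + 12 = 0, i.e. 2·(s^2 + 5s + 6) = 0.
Factoring: (s + 3)(s + 2) = 0.

s = -3, -2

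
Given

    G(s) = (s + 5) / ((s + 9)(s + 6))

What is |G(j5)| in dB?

Substitute s = j5: numerator = 5 + j5, denominator = 29 + j75.
|G(j5)| = |5 + j5| / |29 + j75| = 7.0711 / 80.411 ≈ 0.08794.
In decibels: 20·log₁₀(0.08794) ≈ -21.1 dB.

|G(j5)|_dB ≈ -21.1 dB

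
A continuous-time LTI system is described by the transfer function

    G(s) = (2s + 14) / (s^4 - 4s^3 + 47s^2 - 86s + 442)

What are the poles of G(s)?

The poles are the roots of the denominator s^4 - 4s^3 + 47s^2 - 86s + 442 = 0.
No real roots exist; factor into two real quadratics: (s^2 - 2s + 26)(s^2 - 2s + 17) = 0.
Each quadratic gives a conjugate pair via the quadratic formula.

s = 1 ± 5j, 1 ± 4j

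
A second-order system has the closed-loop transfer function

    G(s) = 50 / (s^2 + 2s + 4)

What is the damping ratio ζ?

ζ = 0.5

Compare the denominator to the standard form s^2 + 2ζωₙs + ωₙ².
ωₙ² = 4, so ωₙ = 2 rad/s.
2ζωₙ = 2, so ζ = 2/(2·2) = 0.5.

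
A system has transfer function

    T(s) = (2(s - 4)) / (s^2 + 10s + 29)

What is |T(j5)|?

|T(j5)| ≈ 0.2553

Substitute s = j5: numerator = -8 + j10, denominator = 4 + j50.
|T(j5)| = |-8 + j10| / |4 + j50| = 12.806 / 50.160 ≈ 0.2553.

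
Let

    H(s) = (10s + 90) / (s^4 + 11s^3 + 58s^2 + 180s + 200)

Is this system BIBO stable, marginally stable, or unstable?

stable

The denominator s^4 + 11s^3 + 58s^2 + 180s + 200 factors as (s^2 + 4s + 20)(s + 5)(s + 2), giving poles at s = -2 + 4j, -2 - 4j, -5, -2.
Since all poles lie strictly in the left half-plane, the system is stable.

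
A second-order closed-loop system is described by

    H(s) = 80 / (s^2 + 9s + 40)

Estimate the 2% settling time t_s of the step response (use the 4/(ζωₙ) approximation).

t_s ≈ 0.8889 s

Comparing s^2 + 9s + 40 to s^2 + 2ζωₙs + ωₙ²: ωₙ = √40 ≈ 6.325 rad/s and ζ = 9/(2·√40) ≈ 0.7115.
ζωₙ = 9/2 = 4.5, so t_s ≈ 4/(ζωₙ) = 4/4.5 ≈ 0.8889 s.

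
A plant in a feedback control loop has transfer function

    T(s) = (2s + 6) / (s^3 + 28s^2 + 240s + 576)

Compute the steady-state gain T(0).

Set s = 0: T(0) = (6) / (576) = 1/96.

T(0) = 1/96 ≈ 0.01042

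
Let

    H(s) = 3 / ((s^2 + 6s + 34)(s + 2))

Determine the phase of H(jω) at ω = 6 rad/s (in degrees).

At s = j6: numerator = 3, denominator = -220 + j60.
∠H = ∠num − ∠den = 0° − (164.74°) = -164.7°.

∠H(j6) ≈ -164.7°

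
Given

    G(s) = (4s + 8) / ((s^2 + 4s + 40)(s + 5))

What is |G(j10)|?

|G(j10)| ≈ 0.05060

Substitute s = j10: numerator = 8 + j40, denominator = -700 - j400.
|G(j10)| = |8 + j40| / |-700 - j400| = 40.792 / 806.23 ≈ 0.05060.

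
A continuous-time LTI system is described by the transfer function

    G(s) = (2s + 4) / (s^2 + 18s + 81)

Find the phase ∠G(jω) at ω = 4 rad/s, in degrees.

∠G(j4) ≈ 15.51°

At s = j4: numerator = 4 + j8, denominator = 65 + j72.
∠G = ∠num − ∠den = 63.435° − (47.925°) = 15.51°.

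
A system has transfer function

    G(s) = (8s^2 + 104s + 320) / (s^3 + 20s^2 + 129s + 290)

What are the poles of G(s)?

s = -5 ± 2j, -10

The poles are the roots of the denominator s^3 + 20s^2 + 129s + 290 = 0.
Trying s = -10: the polynomial evaluates to 0, so (s + 10) is a factor.
Dividing out leaves s^2 + 10s + 29 = 0.
The quadratic formula then gives s = -5 ± 2j.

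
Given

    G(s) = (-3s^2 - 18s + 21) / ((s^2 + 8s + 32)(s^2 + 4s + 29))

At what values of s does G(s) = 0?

s = 1, -7

Set the numerator to zero: -3s^2 - 18s + 21 = 0, i.e. -3·(s^2 + 6s - 7) = 0.
Factoring: (s - 1)(s + 7) = 0.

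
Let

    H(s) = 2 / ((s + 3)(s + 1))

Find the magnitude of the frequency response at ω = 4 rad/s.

|H(j4)| ≈ 0.09701

Substitute s = j4: numerator = 2, denominator = -13 + j16.
|H(j4)| = |2| / |-13 + j16| = 2 / 20.616 ≈ 0.09701.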